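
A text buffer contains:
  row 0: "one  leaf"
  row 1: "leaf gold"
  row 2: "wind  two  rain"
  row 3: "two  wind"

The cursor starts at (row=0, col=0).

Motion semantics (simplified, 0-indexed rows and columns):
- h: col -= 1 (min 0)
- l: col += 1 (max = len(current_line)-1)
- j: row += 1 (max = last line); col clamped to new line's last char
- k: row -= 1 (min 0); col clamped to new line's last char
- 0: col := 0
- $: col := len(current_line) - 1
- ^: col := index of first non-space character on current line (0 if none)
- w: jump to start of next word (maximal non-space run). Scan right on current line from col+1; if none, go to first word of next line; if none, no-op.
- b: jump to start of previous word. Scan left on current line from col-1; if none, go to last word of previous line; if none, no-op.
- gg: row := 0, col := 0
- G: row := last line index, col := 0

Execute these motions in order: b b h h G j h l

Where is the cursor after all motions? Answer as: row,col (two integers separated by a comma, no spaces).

After 1 (b): row=0 col=0 char='o'
After 2 (b): row=0 col=0 char='o'
After 3 (h): row=0 col=0 char='o'
After 4 (h): row=0 col=0 char='o'
After 5 (G): row=3 col=0 char='t'
After 6 (j): row=3 col=0 char='t'
After 7 (h): row=3 col=0 char='t'
After 8 (l): row=3 col=1 char='w'

Answer: 3,1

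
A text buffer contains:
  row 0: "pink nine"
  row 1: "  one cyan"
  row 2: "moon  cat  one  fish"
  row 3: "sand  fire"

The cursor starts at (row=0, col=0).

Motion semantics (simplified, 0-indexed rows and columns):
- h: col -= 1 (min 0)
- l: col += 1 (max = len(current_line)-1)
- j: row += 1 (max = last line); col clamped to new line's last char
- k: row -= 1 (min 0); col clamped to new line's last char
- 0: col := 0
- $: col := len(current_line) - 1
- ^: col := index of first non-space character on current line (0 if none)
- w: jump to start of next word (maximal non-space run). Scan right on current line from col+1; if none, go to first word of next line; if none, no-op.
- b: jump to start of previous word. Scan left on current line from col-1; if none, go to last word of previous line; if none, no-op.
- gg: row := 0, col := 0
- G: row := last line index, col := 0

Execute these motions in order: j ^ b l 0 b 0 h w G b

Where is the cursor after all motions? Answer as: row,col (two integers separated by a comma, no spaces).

Answer: 2,16

Derivation:
After 1 (j): row=1 col=0 char='_'
After 2 (^): row=1 col=2 char='o'
After 3 (b): row=0 col=5 char='n'
After 4 (l): row=0 col=6 char='i'
After 5 (0): row=0 col=0 char='p'
After 6 (b): row=0 col=0 char='p'
After 7 (0): row=0 col=0 char='p'
After 8 (h): row=0 col=0 char='p'
After 9 (w): row=0 col=5 char='n'
After 10 (G): row=3 col=0 char='s'
After 11 (b): row=2 col=16 char='f'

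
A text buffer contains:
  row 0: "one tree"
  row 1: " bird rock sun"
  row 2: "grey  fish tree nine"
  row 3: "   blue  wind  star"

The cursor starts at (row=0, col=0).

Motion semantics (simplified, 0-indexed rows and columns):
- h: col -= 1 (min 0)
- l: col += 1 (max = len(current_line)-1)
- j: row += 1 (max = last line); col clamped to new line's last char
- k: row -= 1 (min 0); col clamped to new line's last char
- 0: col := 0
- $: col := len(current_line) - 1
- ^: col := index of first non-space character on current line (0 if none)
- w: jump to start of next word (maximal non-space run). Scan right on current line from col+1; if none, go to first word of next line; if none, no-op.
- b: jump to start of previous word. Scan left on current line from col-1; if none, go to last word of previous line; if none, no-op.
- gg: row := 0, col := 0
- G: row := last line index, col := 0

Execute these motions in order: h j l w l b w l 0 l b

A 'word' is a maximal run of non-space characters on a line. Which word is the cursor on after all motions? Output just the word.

After 1 (h): row=0 col=0 char='o'
After 2 (j): row=1 col=0 char='_'
After 3 (l): row=1 col=1 char='b'
After 4 (w): row=1 col=6 char='r'
After 5 (l): row=1 col=7 char='o'
After 6 (b): row=1 col=6 char='r'
After 7 (w): row=1 col=11 char='s'
After 8 (l): row=1 col=12 char='u'
After 9 (0): row=1 col=0 char='_'
After 10 (l): row=1 col=1 char='b'
After 11 (b): row=0 col=4 char='t'

Answer: tree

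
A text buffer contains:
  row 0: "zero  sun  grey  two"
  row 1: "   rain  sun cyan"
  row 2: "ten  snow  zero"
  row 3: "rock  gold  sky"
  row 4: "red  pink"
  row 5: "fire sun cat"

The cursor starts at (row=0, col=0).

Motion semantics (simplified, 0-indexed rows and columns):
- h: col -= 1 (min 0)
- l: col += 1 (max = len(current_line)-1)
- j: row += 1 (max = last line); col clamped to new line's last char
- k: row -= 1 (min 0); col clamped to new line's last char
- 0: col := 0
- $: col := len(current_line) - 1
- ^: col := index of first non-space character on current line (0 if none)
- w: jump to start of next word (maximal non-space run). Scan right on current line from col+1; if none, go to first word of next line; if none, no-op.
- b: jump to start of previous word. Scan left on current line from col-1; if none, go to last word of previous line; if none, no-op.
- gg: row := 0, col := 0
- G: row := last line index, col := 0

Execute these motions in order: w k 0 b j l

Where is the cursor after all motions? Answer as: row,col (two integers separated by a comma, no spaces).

Answer: 1,1

Derivation:
After 1 (w): row=0 col=6 char='s'
After 2 (k): row=0 col=6 char='s'
After 3 (0): row=0 col=0 char='z'
After 4 (b): row=0 col=0 char='z'
After 5 (j): row=1 col=0 char='_'
After 6 (l): row=1 col=1 char='_'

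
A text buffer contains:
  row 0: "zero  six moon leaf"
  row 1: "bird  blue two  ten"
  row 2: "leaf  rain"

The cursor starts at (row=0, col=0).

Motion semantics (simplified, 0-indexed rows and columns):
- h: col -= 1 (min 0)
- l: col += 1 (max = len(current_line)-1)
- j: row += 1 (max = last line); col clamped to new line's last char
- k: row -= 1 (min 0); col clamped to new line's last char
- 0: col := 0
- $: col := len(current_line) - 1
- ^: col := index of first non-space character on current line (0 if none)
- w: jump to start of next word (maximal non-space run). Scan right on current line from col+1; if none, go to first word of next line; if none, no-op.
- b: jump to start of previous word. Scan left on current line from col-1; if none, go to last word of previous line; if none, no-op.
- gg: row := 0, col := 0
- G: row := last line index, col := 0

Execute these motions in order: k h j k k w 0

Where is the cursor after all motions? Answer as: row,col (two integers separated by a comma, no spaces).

Answer: 0,0

Derivation:
After 1 (k): row=0 col=0 char='z'
After 2 (h): row=0 col=0 char='z'
After 3 (j): row=1 col=0 char='b'
After 4 (k): row=0 col=0 char='z'
After 5 (k): row=0 col=0 char='z'
After 6 (w): row=0 col=6 char='s'
After 7 (0): row=0 col=0 char='z'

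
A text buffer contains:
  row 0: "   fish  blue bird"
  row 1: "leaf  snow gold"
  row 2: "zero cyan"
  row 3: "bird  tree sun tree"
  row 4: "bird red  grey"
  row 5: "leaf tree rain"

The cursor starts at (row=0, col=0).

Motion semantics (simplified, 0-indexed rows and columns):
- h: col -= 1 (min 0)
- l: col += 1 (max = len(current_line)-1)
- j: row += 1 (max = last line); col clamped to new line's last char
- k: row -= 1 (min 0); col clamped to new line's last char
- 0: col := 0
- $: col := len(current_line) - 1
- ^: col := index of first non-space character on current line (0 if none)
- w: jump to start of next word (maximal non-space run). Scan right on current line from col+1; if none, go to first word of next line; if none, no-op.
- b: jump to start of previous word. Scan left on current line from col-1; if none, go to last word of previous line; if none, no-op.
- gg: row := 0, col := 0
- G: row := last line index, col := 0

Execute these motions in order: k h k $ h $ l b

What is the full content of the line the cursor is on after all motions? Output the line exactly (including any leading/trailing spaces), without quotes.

Answer:    fish  blue bird

Derivation:
After 1 (k): row=0 col=0 char='_'
After 2 (h): row=0 col=0 char='_'
After 3 (k): row=0 col=0 char='_'
After 4 ($): row=0 col=17 char='d'
After 5 (h): row=0 col=16 char='r'
After 6 ($): row=0 col=17 char='d'
After 7 (l): row=0 col=17 char='d'
After 8 (b): row=0 col=14 char='b'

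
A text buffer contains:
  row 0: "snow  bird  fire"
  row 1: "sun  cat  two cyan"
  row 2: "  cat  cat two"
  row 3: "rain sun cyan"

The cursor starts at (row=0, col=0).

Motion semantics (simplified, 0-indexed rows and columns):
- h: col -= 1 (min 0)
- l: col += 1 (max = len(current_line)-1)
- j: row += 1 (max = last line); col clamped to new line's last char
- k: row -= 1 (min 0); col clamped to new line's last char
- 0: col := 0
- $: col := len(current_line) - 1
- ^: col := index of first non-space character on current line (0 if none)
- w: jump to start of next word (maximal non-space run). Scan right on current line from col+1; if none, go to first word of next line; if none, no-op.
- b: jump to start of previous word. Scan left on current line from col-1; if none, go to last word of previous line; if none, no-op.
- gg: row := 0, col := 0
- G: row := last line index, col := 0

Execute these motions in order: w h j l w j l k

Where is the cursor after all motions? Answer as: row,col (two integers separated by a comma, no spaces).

After 1 (w): row=0 col=6 char='b'
After 2 (h): row=0 col=5 char='_'
After 3 (j): row=1 col=5 char='c'
After 4 (l): row=1 col=6 char='a'
After 5 (w): row=1 col=10 char='t'
After 6 (j): row=2 col=10 char='_'
After 7 (l): row=2 col=11 char='t'
After 8 (k): row=1 col=11 char='w'

Answer: 1,11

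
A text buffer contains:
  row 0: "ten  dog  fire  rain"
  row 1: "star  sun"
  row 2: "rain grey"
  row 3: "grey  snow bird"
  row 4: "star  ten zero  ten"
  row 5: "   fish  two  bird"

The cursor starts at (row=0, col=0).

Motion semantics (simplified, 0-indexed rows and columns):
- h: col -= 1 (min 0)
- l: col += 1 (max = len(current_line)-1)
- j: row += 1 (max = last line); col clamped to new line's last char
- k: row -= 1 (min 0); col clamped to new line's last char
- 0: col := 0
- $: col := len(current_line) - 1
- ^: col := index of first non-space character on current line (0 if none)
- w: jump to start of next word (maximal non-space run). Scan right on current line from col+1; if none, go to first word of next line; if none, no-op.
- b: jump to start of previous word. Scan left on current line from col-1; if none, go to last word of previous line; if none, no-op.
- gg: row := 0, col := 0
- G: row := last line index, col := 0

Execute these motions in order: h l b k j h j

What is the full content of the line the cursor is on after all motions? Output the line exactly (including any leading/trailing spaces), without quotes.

After 1 (h): row=0 col=0 char='t'
After 2 (l): row=0 col=1 char='e'
After 3 (b): row=0 col=0 char='t'
After 4 (k): row=0 col=0 char='t'
After 5 (j): row=1 col=0 char='s'
After 6 (h): row=1 col=0 char='s'
After 7 (j): row=2 col=0 char='r'

Answer: rain grey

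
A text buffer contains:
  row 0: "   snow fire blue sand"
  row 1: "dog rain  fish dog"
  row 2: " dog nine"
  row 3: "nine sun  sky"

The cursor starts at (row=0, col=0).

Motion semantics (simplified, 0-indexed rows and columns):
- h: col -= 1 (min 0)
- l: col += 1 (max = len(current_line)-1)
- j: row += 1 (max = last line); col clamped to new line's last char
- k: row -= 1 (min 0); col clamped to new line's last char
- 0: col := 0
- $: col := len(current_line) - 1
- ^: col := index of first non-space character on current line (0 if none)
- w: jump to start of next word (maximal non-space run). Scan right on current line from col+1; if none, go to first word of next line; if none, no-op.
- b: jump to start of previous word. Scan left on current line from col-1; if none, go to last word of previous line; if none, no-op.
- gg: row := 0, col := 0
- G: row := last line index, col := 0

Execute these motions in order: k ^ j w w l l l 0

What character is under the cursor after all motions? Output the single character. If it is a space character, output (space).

After 1 (k): row=0 col=0 char='_'
After 2 (^): row=0 col=3 char='s'
After 3 (j): row=1 col=3 char='_'
After 4 (w): row=1 col=4 char='r'
After 5 (w): row=1 col=10 char='f'
After 6 (l): row=1 col=11 char='i'
After 7 (l): row=1 col=12 char='s'
After 8 (l): row=1 col=13 char='h'
After 9 (0): row=1 col=0 char='d'

Answer: d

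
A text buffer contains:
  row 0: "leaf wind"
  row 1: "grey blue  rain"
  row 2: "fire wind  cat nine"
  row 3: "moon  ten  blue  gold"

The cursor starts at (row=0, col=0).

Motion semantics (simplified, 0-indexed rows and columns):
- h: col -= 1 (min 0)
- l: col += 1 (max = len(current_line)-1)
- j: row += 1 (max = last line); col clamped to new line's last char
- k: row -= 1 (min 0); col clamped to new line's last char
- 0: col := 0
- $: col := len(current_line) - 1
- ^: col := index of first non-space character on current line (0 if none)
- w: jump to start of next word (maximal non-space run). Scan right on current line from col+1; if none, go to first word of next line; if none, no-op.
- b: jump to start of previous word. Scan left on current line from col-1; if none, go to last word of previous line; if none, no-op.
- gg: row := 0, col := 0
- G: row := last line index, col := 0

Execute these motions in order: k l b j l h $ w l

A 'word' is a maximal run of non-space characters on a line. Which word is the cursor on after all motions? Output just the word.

After 1 (k): row=0 col=0 char='l'
After 2 (l): row=0 col=1 char='e'
After 3 (b): row=0 col=0 char='l'
After 4 (j): row=1 col=0 char='g'
After 5 (l): row=1 col=1 char='r'
After 6 (h): row=1 col=0 char='g'
After 7 ($): row=1 col=14 char='n'
After 8 (w): row=2 col=0 char='f'
After 9 (l): row=2 col=1 char='i'

Answer: fire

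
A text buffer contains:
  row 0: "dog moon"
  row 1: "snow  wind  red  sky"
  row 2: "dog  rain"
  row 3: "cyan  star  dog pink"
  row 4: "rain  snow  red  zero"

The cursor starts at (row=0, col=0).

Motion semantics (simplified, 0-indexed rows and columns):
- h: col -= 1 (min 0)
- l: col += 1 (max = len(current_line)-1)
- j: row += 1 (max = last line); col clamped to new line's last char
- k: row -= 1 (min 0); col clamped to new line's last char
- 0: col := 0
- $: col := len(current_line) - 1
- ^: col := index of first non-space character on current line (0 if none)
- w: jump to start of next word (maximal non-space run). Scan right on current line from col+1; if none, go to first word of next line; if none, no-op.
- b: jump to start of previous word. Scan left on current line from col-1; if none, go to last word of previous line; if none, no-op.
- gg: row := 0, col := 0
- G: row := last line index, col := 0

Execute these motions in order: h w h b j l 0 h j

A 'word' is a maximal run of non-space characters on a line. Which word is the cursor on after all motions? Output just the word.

After 1 (h): row=0 col=0 char='d'
After 2 (w): row=0 col=4 char='m'
After 3 (h): row=0 col=3 char='_'
After 4 (b): row=0 col=0 char='d'
After 5 (j): row=1 col=0 char='s'
After 6 (l): row=1 col=1 char='n'
After 7 (0): row=1 col=0 char='s'
After 8 (h): row=1 col=0 char='s'
After 9 (j): row=2 col=0 char='d'

Answer: dog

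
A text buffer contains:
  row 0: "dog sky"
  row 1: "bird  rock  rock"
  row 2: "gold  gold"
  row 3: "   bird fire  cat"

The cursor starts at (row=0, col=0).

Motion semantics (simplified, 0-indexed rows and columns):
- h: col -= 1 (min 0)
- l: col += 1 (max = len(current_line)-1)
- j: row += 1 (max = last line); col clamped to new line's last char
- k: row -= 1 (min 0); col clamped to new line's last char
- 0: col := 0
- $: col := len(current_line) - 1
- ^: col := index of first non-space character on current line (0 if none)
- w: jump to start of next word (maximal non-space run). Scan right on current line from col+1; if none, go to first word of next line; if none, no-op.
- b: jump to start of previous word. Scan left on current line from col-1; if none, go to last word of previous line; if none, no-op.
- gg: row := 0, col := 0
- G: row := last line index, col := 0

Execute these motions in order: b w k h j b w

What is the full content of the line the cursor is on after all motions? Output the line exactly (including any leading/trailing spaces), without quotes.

Answer: bird  rock  rock

Derivation:
After 1 (b): row=0 col=0 char='d'
After 2 (w): row=0 col=4 char='s'
After 3 (k): row=0 col=4 char='s'
After 4 (h): row=0 col=3 char='_'
After 5 (j): row=1 col=3 char='d'
After 6 (b): row=1 col=0 char='b'
After 7 (w): row=1 col=6 char='r'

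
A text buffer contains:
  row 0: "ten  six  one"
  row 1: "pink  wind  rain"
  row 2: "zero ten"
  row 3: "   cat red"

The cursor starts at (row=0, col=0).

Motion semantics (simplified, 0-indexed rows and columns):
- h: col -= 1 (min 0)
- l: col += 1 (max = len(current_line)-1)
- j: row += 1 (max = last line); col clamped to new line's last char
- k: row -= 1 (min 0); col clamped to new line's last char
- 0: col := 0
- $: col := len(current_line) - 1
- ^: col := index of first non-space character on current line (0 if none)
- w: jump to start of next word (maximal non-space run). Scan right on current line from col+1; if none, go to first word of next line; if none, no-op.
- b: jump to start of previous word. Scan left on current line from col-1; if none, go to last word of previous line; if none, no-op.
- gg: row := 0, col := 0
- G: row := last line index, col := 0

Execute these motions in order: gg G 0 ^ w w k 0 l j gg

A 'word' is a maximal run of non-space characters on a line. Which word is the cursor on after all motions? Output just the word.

Answer: ten

Derivation:
After 1 (gg): row=0 col=0 char='t'
After 2 (G): row=3 col=0 char='_'
After 3 (0): row=3 col=0 char='_'
After 4 (^): row=3 col=3 char='c'
After 5 (w): row=3 col=7 char='r'
After 6 (w): row=3 col=7 char='r'
After 7 (k): row=2 col=7 char='n'
After 8 (0): row=2 col=0 char='z'
After 9 (l): row=2 col=1 char='e'
After 10 (j): row=3 col=1 char='_'
After 11 (gg): row=0 col=0 char='t'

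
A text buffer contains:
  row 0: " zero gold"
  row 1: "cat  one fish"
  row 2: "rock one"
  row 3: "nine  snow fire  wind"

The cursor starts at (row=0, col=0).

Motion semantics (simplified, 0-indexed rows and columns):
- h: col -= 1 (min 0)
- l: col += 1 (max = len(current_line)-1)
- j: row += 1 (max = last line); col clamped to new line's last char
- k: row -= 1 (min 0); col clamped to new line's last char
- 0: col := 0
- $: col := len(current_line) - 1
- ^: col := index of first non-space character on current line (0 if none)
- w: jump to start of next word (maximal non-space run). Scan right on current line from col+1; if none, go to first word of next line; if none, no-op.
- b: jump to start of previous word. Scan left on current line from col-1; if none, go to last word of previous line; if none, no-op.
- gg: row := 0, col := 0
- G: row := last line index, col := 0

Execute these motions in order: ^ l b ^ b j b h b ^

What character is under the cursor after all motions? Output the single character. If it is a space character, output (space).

After 1 (^): row=0 col=1 char='z'
After 2 (l): row=0 col=2 char='e'
After 3 (b): row=0 col=1 char='z'
After 4 (^): row=0 col=1 char='z'
After 5 (b): row=0 col=1 char='z'
After 6 (j): row=1 col=1 char='a'
After 7 (b): row=1 col=0 char='c'
After 8 (h): row=1 col=0 char='c'
After 9 (b): row=0 col=6 char='g'
After 10 (^): row=0 col=1 char='z'

Answer: z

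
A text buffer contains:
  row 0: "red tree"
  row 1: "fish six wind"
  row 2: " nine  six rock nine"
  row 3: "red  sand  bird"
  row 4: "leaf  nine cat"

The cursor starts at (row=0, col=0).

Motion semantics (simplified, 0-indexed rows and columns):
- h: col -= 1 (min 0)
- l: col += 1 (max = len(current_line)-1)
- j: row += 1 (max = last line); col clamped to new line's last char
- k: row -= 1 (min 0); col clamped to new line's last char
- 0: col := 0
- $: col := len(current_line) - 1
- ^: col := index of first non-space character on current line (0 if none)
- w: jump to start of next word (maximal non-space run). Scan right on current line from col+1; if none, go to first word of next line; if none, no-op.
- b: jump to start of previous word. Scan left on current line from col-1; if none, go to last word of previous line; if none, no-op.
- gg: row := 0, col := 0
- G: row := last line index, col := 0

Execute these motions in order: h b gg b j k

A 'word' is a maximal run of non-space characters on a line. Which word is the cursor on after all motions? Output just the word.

After 1 (h): row=0 col=0 char='r'
After 2 (b): row=0 col=0 char='r'
After 3 (gg): row=0 col=0 char='r'
After 4 (b): row=0 col=0 char='r'
After 5 (j): row=1 col=0 char='f'
After 6 (k): row=0 col=0 char='r'

Answer: red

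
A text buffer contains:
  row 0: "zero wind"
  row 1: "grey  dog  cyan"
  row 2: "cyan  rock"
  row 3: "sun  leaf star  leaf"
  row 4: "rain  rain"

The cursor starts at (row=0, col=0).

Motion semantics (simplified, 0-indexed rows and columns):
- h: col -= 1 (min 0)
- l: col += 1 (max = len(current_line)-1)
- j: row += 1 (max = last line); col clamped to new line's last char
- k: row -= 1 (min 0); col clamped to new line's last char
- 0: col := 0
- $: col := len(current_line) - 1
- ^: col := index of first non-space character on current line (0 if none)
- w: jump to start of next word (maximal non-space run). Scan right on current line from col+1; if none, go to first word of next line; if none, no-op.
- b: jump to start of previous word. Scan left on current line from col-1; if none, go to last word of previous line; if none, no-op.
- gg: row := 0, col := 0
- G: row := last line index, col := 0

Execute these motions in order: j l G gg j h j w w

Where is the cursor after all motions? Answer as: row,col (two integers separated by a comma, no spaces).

After 1 (j): row=1 col=0 char='g'
After 2 (l): row=1 col=1 char='r'
After 3 (G): row=4 col=0 char='r'
After 4 (gg): row=0 col=0 char='z'
After 5 (j): row=1 col=0 char='g'
After 6 (h): row=1 col=0 char='g'
After 7 (j): row=2 col=0 char='c'
After 8 (w): row=2 col=6 char='r'
After 9 (w): row=3 col=0 char='s'

Answer: 3,0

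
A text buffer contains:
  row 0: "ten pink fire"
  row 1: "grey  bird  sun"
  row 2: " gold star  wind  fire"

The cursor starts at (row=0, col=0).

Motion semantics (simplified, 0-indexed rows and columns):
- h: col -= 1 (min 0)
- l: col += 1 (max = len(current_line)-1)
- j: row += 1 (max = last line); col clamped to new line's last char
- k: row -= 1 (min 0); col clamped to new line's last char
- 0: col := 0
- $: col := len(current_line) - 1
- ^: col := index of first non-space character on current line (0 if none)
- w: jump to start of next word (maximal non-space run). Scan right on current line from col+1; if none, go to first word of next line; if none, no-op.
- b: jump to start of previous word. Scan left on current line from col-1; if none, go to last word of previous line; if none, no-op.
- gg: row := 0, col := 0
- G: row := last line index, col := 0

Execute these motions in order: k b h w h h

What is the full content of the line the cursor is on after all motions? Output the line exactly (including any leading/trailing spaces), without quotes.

After 1 (k): row=0 col=0 char='t'
After 2 (b): row=0 col=0 char='t'
After 3 (h): row=0 col=0 char='t'
After 4 (w): row=0 col=4 char='p'
After 5 (h): row=0 col=3 char='_'
After 6 (h): row=0 col=2 char='n'

Answer: ten pink fire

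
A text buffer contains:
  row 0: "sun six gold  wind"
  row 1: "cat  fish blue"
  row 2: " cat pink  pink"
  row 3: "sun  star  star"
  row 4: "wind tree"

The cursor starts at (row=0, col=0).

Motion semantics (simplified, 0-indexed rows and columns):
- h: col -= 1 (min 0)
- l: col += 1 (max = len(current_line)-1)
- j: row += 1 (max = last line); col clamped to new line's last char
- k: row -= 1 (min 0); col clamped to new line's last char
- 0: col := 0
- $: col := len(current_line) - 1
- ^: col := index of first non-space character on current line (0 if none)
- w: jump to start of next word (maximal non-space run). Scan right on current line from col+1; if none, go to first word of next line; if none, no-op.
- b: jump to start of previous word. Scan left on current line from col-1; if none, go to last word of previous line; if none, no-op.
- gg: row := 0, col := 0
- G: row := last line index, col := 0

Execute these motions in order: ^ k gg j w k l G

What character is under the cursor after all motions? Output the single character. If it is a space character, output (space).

After 1 (^): row=0 col=0 char='s'
After 2 (k): row=0 col=0 char='s'
After 3 (gg): row=0 col=0 char='s'
After 4 (j): row=1 col=0 char='c'
After 5 (w): row=1 col=5 char='f'
After 6 (k): row=0 col=5 char='i'
After 7 (l): row=0 col=6 char='x'
After 8 (G): row=4 col=0 char='w'

Answer: w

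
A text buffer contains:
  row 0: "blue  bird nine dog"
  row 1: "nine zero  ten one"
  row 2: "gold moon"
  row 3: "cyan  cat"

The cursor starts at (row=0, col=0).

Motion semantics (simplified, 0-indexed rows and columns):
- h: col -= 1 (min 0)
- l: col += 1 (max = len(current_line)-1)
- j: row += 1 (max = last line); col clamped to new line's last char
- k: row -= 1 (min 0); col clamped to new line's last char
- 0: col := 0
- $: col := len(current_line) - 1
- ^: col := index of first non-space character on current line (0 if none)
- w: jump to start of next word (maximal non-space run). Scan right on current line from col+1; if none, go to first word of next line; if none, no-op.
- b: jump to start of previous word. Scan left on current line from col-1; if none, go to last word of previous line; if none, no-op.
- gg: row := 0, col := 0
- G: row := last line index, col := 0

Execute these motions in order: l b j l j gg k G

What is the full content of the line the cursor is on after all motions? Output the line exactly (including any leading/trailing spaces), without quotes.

Answer: cyan  cat

Derivation:
After 1 (l): row=0 col=1 char='l'
After 2 (b): row=0 col=0 char='b'
After 3 (j): row=1 col=0 char='n'
After 4 (l): row=1 col=1 char='i'
After 5 (j): row=2 col=1 char='o'
After 6 (gg): row=0 col=0 char='b'
After 7 (k): row=0 col=0 char='b'
After 8 (G): row=3 col=0 char='c'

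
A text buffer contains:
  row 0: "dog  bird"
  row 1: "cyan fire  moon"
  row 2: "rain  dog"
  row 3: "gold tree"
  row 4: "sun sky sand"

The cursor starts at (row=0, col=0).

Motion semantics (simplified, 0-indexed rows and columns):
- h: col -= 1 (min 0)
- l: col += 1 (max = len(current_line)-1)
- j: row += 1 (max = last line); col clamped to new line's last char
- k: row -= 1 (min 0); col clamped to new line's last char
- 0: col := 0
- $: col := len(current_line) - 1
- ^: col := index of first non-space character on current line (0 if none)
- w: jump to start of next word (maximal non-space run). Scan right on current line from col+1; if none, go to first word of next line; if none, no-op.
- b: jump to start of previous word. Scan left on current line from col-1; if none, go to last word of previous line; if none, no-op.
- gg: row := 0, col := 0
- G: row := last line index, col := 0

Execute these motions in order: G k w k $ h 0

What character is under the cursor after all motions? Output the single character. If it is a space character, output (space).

Answer: r

Derivation:
After 1 (G): row=4 col=0 char='s'
After 2 (k): row=3 col=0 char='g'
After 3 (w): row=3 col=5 char='t'
After 4 (k): row=2 col=5 char='_'
After 5 ($): row=2 col=8 char='g'
After 6 (h): row=2 col=7 char='o'
After 7 (0): row=2 col=0 char='r'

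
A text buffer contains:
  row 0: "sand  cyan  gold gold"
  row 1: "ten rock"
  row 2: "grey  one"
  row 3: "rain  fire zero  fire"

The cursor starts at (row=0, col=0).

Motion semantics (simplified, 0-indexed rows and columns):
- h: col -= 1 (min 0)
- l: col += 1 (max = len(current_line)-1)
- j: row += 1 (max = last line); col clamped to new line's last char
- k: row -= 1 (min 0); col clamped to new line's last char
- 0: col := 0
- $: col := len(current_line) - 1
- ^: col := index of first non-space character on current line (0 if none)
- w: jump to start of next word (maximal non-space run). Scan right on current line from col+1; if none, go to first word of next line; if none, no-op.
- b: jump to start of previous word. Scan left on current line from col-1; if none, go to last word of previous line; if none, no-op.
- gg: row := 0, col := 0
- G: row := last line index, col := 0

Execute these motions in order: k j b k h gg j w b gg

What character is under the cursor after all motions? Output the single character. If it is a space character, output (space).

After 1 (k): row=0 col=0 char='s'
After 2 (j): row=1 col=0 char='t'
After 3 (b): row=0 col=17 char='g'
After 4 (k): row=0 col=17 char='g'
After 5 (h): row=0 col=16 char='_'
After 6 (gg): row=0 col=0 char='s'
After 7 (j): row=1 col=0 char='t'
After 8 (w): row=1 col=4 char='r'
After 9 (b): row=1 col=0 char='t'
After 10 (gg): row=0 col=0 char='s'

Answer: s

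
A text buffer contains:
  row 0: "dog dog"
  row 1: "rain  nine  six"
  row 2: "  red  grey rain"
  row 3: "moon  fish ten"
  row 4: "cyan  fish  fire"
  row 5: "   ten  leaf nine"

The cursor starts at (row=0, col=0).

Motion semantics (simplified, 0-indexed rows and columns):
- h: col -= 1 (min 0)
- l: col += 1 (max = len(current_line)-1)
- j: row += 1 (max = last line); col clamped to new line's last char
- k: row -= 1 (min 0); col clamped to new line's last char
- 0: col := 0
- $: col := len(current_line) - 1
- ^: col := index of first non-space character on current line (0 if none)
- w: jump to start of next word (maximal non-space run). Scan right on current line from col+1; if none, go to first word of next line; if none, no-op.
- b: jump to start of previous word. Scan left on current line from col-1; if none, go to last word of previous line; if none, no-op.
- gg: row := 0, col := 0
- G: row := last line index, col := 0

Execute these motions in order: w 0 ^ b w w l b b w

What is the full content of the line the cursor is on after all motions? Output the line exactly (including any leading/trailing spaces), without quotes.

After 1 (w): row=0 col=4 char='d'
After 2 (0): row=0 col=0 char='d'
After 3 (^): row=0 col=0 char='d'
After 4 (b): row=0 col=0 char='d'
After 5 (w): row=0 col=4 char='d'
After 6 (w): row=1 col=0 char='r'
After 7 (l): row=1 col=1 char='a'
After 8 (b): row=1 col=0 char='r'
After 9 (b): row=0 col=4 char='d'
After 10 (w): row=1 col=0 char='r'

Answer: rain  nine  six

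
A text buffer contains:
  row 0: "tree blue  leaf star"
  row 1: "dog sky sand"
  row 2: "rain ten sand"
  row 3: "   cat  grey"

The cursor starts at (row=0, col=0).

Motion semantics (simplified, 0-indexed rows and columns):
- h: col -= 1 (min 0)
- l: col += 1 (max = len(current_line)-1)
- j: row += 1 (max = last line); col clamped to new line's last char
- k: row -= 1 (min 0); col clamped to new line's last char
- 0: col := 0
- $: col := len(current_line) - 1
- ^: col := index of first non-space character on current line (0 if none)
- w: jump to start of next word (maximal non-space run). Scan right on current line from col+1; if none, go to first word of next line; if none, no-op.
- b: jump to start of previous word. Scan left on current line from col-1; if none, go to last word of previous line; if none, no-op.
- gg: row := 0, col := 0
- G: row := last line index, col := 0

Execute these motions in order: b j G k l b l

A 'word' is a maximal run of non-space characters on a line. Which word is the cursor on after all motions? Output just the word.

Answer: rain

Derivation:
After 1 (b): row=0 col=0 char='t'
After 2 (j): row=1 col=0 char='d'
After 3 (G): row=3 col=0 char='_'
After 4 (k): row=2 col=0 char='r'
After 5 (l): row=2 col=1 char='a'
After 6 (b): row=2 col=0 char='r'
After 7 (l): row=2 col=1 char='a'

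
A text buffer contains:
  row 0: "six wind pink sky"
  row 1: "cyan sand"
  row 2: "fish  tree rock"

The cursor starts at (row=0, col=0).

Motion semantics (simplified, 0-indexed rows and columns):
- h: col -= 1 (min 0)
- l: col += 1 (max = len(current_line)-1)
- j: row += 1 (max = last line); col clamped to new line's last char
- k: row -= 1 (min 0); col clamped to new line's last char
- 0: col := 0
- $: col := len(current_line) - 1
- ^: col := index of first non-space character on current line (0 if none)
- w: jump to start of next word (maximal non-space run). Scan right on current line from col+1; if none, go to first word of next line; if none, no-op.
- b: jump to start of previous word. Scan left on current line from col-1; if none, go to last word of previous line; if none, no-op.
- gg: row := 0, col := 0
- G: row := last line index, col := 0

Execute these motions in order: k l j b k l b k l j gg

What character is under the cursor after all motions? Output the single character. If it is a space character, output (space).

After 1 (k): row=0 col=0 char='s'
After 2 (l): row=0 col=1 char='i'
After 3 (j): row=1 col=1 char='y'
After 4 (b): row=1 col=0 char='c'
After 5 (k): row=0 col=0 char='s'
After 6 (l): row=0 col=1 char='i'
After 7 (b): row=0 col=0 char='s'
After 8 (k): row=0 col=0 char='s'
After 9 (l): row=0 col=1 char='i'
After 10 (j): row=1 col=1 char='y'
After 11 (gg): row=0 col=0 char='s'

Answer: s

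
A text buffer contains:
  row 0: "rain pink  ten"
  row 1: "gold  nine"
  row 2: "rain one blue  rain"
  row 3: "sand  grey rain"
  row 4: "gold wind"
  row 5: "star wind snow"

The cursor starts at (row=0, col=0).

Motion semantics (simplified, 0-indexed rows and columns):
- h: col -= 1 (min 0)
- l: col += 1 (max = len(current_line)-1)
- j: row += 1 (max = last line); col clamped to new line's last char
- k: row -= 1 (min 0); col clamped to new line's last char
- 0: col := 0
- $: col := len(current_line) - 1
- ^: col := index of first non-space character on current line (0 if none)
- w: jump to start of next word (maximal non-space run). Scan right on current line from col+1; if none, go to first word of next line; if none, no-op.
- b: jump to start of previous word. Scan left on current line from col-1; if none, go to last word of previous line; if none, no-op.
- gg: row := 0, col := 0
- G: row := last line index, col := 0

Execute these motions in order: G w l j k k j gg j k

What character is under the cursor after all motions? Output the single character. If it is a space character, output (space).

Answer: r

Derivation:
After 1 (G): row=5 col=0 char='s'
After 2 (w): row=5 col=5 char='w'
After 3 (l): row=5 col=6 char='i'
After 4 (j): row=5 col=6 char='i'
After 5 (k): row=4 col=6 char='i'
After 6 (k): row=3 col=6 char='g'
After 7 (j): row=4 col=6 char='i'
After 8 (gg): row=0 col=0 char='r'
After 9 (j): row=1 col=0 char='g'
After 10 (k): row=0 col=0 char='r'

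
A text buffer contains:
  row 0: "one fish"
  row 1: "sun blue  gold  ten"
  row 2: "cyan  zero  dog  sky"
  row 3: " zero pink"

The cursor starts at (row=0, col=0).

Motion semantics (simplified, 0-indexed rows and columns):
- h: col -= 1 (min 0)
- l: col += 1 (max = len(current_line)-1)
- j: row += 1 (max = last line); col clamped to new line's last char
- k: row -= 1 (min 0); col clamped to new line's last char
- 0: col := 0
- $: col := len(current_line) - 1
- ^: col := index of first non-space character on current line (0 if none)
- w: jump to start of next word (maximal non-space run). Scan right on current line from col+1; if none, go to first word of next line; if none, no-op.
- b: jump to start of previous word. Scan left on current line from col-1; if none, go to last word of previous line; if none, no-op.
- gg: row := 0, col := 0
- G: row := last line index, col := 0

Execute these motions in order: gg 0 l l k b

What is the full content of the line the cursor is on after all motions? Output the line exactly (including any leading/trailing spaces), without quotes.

Answer: one fish

Derivation:
After 1 (gg): row=0 col=0 char='o'
After 2 (0): row=0 col=0 char='o'
After 3 (l): row=0 col=1 char='n'
After 4 (l): row=0 col=2 char='e'
After 5 (k): row=0 col=2 char='e'
After 6 (b): row=0 col=0 char='o'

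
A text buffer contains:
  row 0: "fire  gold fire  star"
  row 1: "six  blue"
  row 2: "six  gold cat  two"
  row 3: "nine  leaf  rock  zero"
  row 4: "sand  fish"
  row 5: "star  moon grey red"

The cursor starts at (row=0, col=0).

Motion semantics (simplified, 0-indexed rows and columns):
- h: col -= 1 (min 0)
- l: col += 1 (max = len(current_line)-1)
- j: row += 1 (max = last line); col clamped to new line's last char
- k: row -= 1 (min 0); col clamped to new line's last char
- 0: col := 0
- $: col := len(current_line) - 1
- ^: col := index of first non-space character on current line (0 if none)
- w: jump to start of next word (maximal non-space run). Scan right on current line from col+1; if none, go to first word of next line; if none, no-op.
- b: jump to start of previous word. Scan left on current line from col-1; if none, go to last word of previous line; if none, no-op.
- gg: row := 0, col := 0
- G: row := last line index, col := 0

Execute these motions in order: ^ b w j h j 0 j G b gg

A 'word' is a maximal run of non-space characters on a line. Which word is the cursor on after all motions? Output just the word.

Answer: fire

Derivation:
After 1 (^): row=0 col=0 char='f'
After 2 (b): row=0 col=0 char='f'
After 3 (w): row=0 col=6 char='g'
After 4 (j): row=1 col=6 char='l'
After 5 (h): row=1 col=5 char='b'
After 6 (j): row=2 col=5 char='g'
After 7 (0): row=2 col=0 char='s'
After 8 (j): row=3 col=0 char='n'
After 9 (G): row=5 col=0 char='s'
After 10 (b): row=4 col=6 char='f'
After 11 (gg): row=0 col=0 char='f'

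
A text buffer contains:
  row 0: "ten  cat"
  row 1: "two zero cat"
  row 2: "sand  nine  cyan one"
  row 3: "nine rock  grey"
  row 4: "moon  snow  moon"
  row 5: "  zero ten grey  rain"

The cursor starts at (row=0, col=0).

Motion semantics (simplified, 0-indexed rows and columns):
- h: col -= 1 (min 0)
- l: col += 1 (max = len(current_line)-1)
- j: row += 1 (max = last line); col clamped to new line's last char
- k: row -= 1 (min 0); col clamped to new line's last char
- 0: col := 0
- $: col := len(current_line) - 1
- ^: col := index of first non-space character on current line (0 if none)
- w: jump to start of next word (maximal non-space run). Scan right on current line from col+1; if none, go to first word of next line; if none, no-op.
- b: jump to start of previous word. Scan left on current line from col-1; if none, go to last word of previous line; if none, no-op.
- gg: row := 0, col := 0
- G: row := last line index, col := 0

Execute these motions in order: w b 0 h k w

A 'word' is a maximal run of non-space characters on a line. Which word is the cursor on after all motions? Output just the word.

After 1 (w): row=0 col=5 char='c'
After 2 (b): row=0 col=0 char='t'
After 3 (0): row=0 col=0 char='t'
After 4 (h): row=0 col=0 char='t'
After 5 (k): row=0 col=0 char='t'
After 6 (w): row=0 col=5 char='c'

Answer: cat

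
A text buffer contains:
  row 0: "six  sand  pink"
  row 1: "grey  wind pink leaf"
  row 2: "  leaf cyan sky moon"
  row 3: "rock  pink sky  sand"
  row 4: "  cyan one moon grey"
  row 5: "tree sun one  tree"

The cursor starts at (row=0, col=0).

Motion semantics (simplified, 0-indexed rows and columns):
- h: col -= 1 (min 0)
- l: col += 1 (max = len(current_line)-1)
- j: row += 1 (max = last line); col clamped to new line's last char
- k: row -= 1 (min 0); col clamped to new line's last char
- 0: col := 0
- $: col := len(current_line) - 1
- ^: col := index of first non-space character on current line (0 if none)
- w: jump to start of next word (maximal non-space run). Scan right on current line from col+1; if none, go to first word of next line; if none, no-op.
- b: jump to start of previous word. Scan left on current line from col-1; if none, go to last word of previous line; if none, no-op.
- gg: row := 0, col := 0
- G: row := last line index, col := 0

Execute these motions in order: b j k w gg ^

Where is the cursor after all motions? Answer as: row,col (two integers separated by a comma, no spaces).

After 1 (b): row=0 col=0 char='s'
After 2 (j): row=1 col=0 char='g'
After 3 (k): row=0 col=0 char='s'
After 4 (w): row=0 col=5 char='s'
After 5 (gg): row=0 col=0 char='s'
After 6 (^): row=0 col=0 char='s'

Answer: 0,0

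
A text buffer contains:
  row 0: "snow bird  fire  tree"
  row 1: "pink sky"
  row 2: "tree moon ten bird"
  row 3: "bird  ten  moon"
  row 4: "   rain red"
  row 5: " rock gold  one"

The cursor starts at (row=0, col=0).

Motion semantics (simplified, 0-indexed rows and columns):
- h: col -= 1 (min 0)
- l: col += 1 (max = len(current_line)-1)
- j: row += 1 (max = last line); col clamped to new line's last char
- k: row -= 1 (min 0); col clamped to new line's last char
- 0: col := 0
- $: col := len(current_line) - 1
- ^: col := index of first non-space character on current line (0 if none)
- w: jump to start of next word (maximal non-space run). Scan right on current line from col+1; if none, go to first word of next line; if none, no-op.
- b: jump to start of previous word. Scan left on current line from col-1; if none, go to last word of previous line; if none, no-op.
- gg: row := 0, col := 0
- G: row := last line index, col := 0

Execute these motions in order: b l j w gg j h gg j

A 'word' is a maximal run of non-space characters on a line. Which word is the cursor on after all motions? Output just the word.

After 1 (b): row=0 col=0 char='s'
After 2 (l): row=0 col=1 char='n'
After 3 (j): row=1 col=1 char='i'
After 4 (w): row=1 col=5 char='s'
After 5 (gg): row=0 col=0 char='s'
After 6 (j): row=1 col=0 char='p'
After 7 (h): row=1 col=0 char='p'
After 8 (gg): row=0 col=0 char='s'
After 9 (j): row=1 col=0 char='p'

Answer: pink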